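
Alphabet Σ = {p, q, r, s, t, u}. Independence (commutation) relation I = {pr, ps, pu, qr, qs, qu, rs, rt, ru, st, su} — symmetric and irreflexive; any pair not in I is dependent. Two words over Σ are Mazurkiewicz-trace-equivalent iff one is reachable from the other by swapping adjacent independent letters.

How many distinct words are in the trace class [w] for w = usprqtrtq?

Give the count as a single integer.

756

piece 0:u — minimal
piece 1:s — minimal
piece 2:p — minimal
piece 3:r — minimal
piece 4:q rests on {2:p}
piece 5:t rests on {0:u, 4:q}
piece 6:r rests on {3:r}
piece 7:t rests on {5:t}
piece 8:q rests on {7:t}
minimal pieces: {0:u, 1:s, 2:p, 3:r}
ways to finish when only these pieces remain (= sum over removing one remaining piece with nothing left below it):
  1 left: {1}→1  {6}→1  {8}→1
  2 left: {1,6}→2  {1,8}→2  {3,6}→1  {6,8}→2  {7,8}→1
  3 left: {1,3,6}→3  {1,6,8}→6  {1,7,8}→3  {3,6,8}→3  {5,7,8}→1  {6,7,8}→3
  4 left: {0,5,7,8}→1  {1,3,6,8}→12  {1,5,7,8}→4  {1,6,7,8}→12  {3,6,7,8}→6  {4,5,7,8}→1  {5,6,7,8}→4
  5 left: {0,1,5,7,8}→5  {0,4,5,7,8}→2  {0,5,6,7,8}→5  {1,3,6,7,8}→30  {1,4,5,7,8}→5  {1,5,6,7,8}→20  {2,4,5,7,8}→1  {3,5,6,7,8}→10  {4,5,6,7,8}→5
  6 left: {0,1,4,5,7,8}→12  {0,1,5,6,7,8}→30  {0,2,4,5,7,8}→3  {0,3,5,6,7,8}→15  {0,4,5,6,7,8}→12  {1,2,4,5,7,8}→6  {1,3,5,6,7,8}→60  {1,4,5,6,7,8}→30  {2,4,5,6,7,8}→6  {3,4,5,6,7,8}→15
  7 left: {0,1,2,4,5,7,8}→21  {0,1,3,5,6,7,8}→105  {0,1,4,5,6,7,8}→84  {0,2,4,5,6,7,8}→21  {0,3,4,5,6,7,8}→42  {1,2,4,5,6,7,8}→42  {1,3,4,5,6,7,8}→105  {2,3,4,5,6,7,8}→21
  placing 0:u first → 168 extensions
  placing 1:s first → 84 extensions
  placing 2:p first → 336 extensions
  placing 3:r first → 168 extensions
total linear extensions = 756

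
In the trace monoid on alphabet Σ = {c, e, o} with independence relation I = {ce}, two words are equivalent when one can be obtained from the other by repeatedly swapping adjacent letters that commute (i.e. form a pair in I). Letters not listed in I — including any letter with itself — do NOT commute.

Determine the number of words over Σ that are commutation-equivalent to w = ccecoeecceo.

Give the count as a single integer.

#0=c has no predecessor
#1=c depends on [0:c]
#2=e has no predecessor
#3=c depends on [1:c]
#4=o depends on [2:e, 3:c]
#5=e depends on [4:o]
#6=e depends on [5:e]
#7=c depends on [4:o]
#8=c depends on [7:c]
#9=e depends on [6:e]
#10=o depends on [8:c, 9:e]
sources: [0:c, 2:e]
N(rest) = Σ N(rest − s) over sources s of rest; N(one piece) = 1:
  size 1 → [10]=1
  size 2 → [8,10]=1  [9,10]=1
  size 3 → [6,9,10]=1  [7,8,10]=1  [8,9,10]=2
  size 4 → [5,6,9,10]=1  [6,8,9,10]=3  [7,8,9,10]=3
  size 5 → [5,6,8,9,10]=4  [6,7,8,9,10]=6
  size 6 → [5,6,7,8,9,10]=10
  size 7 → [4,5,6,7,8,9,10]=10
  size 8 → [2,4,5,6,7,8,9,10]=10  [3,4,5,6,7,8,9,10]=10
  size 9 → [1,3,4,5,6,7,8,9,10]=10  [2,3,4,5,6,7,8,9,10]=20
  first=0(c) contributes 30
  first=2(e) contributes 10
|[w]| = 40

40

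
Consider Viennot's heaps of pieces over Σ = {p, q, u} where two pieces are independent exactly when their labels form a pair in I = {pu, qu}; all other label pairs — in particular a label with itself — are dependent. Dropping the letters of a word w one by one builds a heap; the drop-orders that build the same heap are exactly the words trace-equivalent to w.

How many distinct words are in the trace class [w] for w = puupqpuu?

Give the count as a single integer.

drop 0:p onto floor
drop 1:u onto floor
drop 2:u onto {1:u}
drop 3:p onto {0:p}
drop 4:q onto {3:p}
drop 5:p onto {4:q}
drop 6:u onto {2:u}
drop 7:u onto {6:u}
ground layer = {0:p, 1:u}
drop-orders for the pieces not yet dropped (sum over which currently-grounded one goes next):
  1 to go: {5} 1  {7} 1
  2 to go: {4,5} 1  {5,7} 2  {6,7} 1
  3 to go: {2,6,7} 1  {3,4,5} 1  {4,5,7} 3  {5,6,7} 3
  4 to go: {0,3,4,5} 1  {1,2,6,7} 1  {2,5,6,7} 4  {3,4,5,7} 4  {4,5,6,7} 6
  5 to go: {0,3,4,5,7} 5  {1,2,5,6,7} 5  {2,4,5,6,7} 10  {3,4,5,6,7} 10
  6 to go: {0,3,4,5,6,7} 15  {1,2,4,5,6,7} 15  {2,3,4,5,6,7} 20
  if 0:p drops first: 35 orders
  if 1:u drops first: 35 orders
heap linearizations: 70

70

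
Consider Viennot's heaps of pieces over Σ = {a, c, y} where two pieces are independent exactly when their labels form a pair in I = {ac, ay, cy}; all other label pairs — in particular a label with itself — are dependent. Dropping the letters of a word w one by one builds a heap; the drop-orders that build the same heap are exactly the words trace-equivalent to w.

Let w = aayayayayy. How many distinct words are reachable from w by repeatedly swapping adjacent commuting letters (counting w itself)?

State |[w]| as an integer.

#0=a has no predecessor
#1=a depends on [0:a]
#2=y has no predecessor
#3=a depends on [1:a]
#4=y depends on [2:y]
#5=a depends on [3:a]
#6=y depends on [4:y]
#7=a depends on [5:a]
#8=y depends on [6:y]
#9=y depends on [8:y]
sources: [0:a, 2:y]
N(rest) = Σ N(rest − s) over sources s of rest; N(one piece) = 1:
  size 1 → [7]=1  [9]=1
  size 2 → [5,7]=1  [7,9]=2  [8,9]=1
  size 3 → [3,5,7]=1  [5,7,9]=3  [6,8,9]=1  [7,8,9]=3
  size 4 → [1,3,5,7]=1  [3,5,7,9]=4  [4,6,8,9]=1  [5,7,8,9]=6  [6,7,8,9]=4
  size 5 → [0,1,3,5,7]=1  [1,3,5,7,9]=5  [2,4,6,8,9]=1  [3,5,7,8,9]=10  [4,6,7,8,9]=5  [5,6,7,8,9]=10
  size 6 → [0,1,3,5,7,9]=6  [1,3,5,7,8,9]=15  [2,4,6,7,8,9]=6  [3,5,6,7,8,9]=20  [4,5,6,7,8,9]=15
  size 7 → [0,1,3,5,7,8,9]=21  [1,3,5,6,7,8,9]=35  [2,4,5,6,7,8,9]=21  [3,4,5,6,7,8,9]=35
  size 8 → [0,1,3,5,6,7,8,9]=56  [1,3,4,5,6,7,8,9]=70  [2,3,4,5,6,7,8,9]=56
  first=0(a) contributes 126
  first=2(y) contributes 126
|[w]| = 252

252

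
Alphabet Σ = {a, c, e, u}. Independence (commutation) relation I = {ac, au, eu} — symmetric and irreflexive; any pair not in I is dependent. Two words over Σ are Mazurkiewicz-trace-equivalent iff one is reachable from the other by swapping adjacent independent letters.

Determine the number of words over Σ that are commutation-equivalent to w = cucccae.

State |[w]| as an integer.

piece 0:c — minimal
piece 1:u rests on {0:c}
piece 2:c rests on {1:u}
piece 3:c rests on {2:c}
piece 4:c rests on {3:c}
piece 5:a — minimal
piece 6:e rests on {4:c, 5:a}
minimal pieces: {0:c, 5:a}
ways to finish when only these pieces remain (= sum over removing one remaining piece with nothing left below it):
  1 left: {6}→1
  2 left: {4,6}→1  {5,6}→1
  3 left: {3,4,6}→1  {4,5,6}→2
  4 left: {2,3,4,6}→1  {3,4,5,6}→3
  5 left: {1,2,3,4,6}→1  {2,3,4,5,6}→4
  placing 0:c first → 5 extensions
  placing 5:a first → 1 extensions
total linear extensions = 6

6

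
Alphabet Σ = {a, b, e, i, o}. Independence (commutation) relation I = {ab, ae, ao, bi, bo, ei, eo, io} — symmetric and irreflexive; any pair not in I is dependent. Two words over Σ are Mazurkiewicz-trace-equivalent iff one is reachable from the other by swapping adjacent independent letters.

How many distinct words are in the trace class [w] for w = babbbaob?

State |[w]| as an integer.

168

piece 0:b — minimal
piece 1:a — minimal
piece 2:b rests on {0:b}
piece 3:b rests on {2:b}
piece 4:b rests on {3:b}
piece 5:a rests on {1:a}
piece 6:o — minimal
piece 7:b rests on {4:b}
minimal pieces: {0:b, 1:a, 6:o}
ways to finish when only these pieces remain (= sum over removing one remaining piece with nothing left below it):
  1 left: {5}→1  {6}→1  {7}→1
  2 left: {1,5}→1  {4,7}→1  {5,6}→2  {5,7}→2  {6,7}→2
  3 left: {1,5,6}→3  {1,5,7}→3  {3,4,7}→1  {4,5,7}→3  {4,6,7}→3  {5,6,7}→6
  4 left: {1,4,5,7}→6  {1,5,6,7}→12  {2,3,4,7}→1  {3,4,5,7}→4  {3,4,6,7}→4  {4,5,6,7}→12
  5 left: {0,2,3,4,7}→1  {1,3,4,5,7}→10  {1,4,5,6,7}→30  {2,3,4,5,7}→5  {2,3,4,6,7}→5  {3,4,5,6,7}→20
  6 left: {0,2,3,4,5,7}→6  {0,2,3,4,6,7}→6  {1,2,3,4,5,7}→15  {1,3,4,5,6,7}→60  {2,3,4,5,6,7}→30
  placing 0:b first → 105 extensions
  placing 1:a first → 42 extensions
  placing 6:o first → 21 extensions
total linear extensions = 168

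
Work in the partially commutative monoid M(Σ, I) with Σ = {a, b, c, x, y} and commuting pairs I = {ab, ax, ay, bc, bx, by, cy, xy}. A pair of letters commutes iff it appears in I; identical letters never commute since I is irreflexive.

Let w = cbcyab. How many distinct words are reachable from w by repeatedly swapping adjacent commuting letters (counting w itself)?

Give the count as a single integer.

60

0(c) covers ∅
1(b) covers ∅
2(c) covers 0:c
3(y) covers ∅
4(a) covers 2:c
5(b) covers 1:b
floor of heap: 0:c, 1:b, 3:y
completions by unplaced set U, small U first (add the entries for U minus each lowest piece of U):
  |U|=1: {3}:1  {4}:1  {5}:1
  |U|=2: {1,5}:1  {2,4}:1  {3,4}:2  {3,5}:2  {4,5}:2
  |U|=3: {0,2,4}:1  {1,3,5}:3  {1,4,5}:3  {2,3,4}:3  {2,4,5}:3  {3,4,5}:6
  |U|=4: {0,2,3,4}:4  {0,2,4,5}:4  {1,2,4,5}:6  {1,3,4,5}:12  {2,3,4,5}:12
  start at 0(c): 30
  start at 1(b): 20
  start at 3(y): 10
sum over floor = 60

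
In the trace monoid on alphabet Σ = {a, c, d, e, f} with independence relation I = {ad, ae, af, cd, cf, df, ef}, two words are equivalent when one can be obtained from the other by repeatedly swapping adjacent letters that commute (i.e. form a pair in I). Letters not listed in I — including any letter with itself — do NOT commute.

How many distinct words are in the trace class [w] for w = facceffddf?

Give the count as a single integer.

piece 0:f — minimal
piece 1:a — minimal
piece 2:c rests on {1:a}
piece 3:c rests on {2:c}
piece 4:e rests on {3:c}
piece 5:f rests on {0:f}
piece 6:f rests on {5:f}
piece 7:d rests on {4:e}
piece 8:d rests on {7:d}
piece 9:f rests on {6:f}
minimal pieces: {0:f, 1:a}
ways to finish when only these pieces remain (= sum over removing one remaining piece with nothing left below it):
  1 left: {8}→1  {9}→1
  2 left: {6,9}→1  {7,8}→1  {8,9}→2
  3 left: {4,7,8}→1  {5,6,9}→1  {6,8,9}→3  {7,8,9}→3
  4 left: {0,5,6,9}→1  {3,4,7,8}→1  {4,7,8,9}→4  {5,6,8,9}→4  {6,7,8,9}→6
  5 left: {0,5,6,8,9}→5  {2,3,4,7,8}→1  {3,4,7,8,9}→5  {4,6,7,8,9}→10  {5,6,7,8,9}→10
  6 left: {0,5,6,7,8,9}→15  {1,2,3,4,7,8}→1  {2,3,4,7,8,9}→6  {3,4,6,7,8,9}→15  {4,5,6,7,8,9}→20
  7 left: {0,4,5,6,7,8,9}→35  {1,2,3,4,7,8,9}→7  {2,3,4,6,7,8,9}→21  {3,4,5,6,7,8,9}→35
  8 left: {0,3,4,5,6,7,8,9}→70  {1,2,3,4,6,7,8,9}→28  {2,3,4,5,6,7,8,9}→56
  placing 0:f first → 84 extensions
  placing 1:a first → 126 extensions
total linear extensions = 210

210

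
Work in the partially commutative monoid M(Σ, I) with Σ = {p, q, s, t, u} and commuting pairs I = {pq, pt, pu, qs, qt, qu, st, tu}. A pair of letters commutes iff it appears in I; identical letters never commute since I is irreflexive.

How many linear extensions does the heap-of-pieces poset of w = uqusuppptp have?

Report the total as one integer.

drop 0:u onto floor
drop 1:q onto floor
drop 2:u onto {0:u}
drop 3:s onto {2:u}
drop 4:u onto {3:s}
drop 5:p onto {3:s}
drop 6:p onto {5:p}
drop 7:p onto {6:p}
drop 8:t onto floor
drop 9:p onto {7:p}
ground layer = {0:u, 1:q, 8:t}
drop-orders for the pieces not yet dropped (sum over which currently-grounded one goes next):
  1 to go: {1} 1  {4} 1  {8} 1  {9} 1
  2 to go: {1,4} 2  {1,8} 2  {1,9} 2  {4,8} 2  {4,9} 2  {7,9} 1  {8,9} 2
  3 to go: {1,4,8} 6  {1,4,9} 6  {1,7,9} 3  {1,8,9} 6  {4,7,9} 3  {4,8,9} 6  {6,7,9} 1  {7,8,9} 3
  4 to go: {1,4,7,9} 12  {1,4,8,9} 24  {1,6,7,9} 4  {1,7,8,9} 12  {4,6,7,9} 4  {4,7,8,9} 12  {5,6,7,9} 1  {6,7,8,9} 4
  5 to go: {1,4,6,7,9} 20  {1,4,7,8,9} 60  {1,5,6,7,9} 5  {1,6,7,8,9} 20  {4,5,6,7,9} 5  {4,6,7,8,9} 20  {5,6,7,8,9} 5
  6 to go: {1,4,5,6,7,9} 30  {1,4,6,7,8,9} 120  {1,5,6,7,8,9} 30  {3,4,5,6,7,9} 5  {4,5,6,7,8,9} 30
  7 to go: {1,3,4,5,6,7,9} 35  {1,4,5,6,7,8,9} 210  {2,3,4,5,6,7,9} 5  {3,4,5,6,7,8,9} 35
  8 to go: {0,2,3,4,5,6,7,9} 5  {1,2,3,4,5,6,7,9} 40  {1,3,4,5,6,7,8,9} 280  {2,3,4,5,6,7,8,9} 40
  if 0:u drops first: 360 orders
  if 1:q drops first: 45 orders
  if 8:t drops first: 45 orders
heap linearizations: 450

450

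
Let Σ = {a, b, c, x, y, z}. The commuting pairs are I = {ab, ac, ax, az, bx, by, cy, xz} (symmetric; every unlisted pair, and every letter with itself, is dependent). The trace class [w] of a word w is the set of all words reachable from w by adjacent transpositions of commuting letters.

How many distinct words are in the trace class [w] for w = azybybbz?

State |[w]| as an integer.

30

0(a) covers ∅
1(z) covers ∅
2(y) covers 0:a, 1:z
3(b) covers 1:z
4(y) covers 2:y
5(b) covers 3:b
6(b) covers 5:b
7(z) covers 4:y, 6:b
floor of heap: 0:a, 1:z
completions by unplaced set U, small U first (add the entries for U minus each lowest piece of U):
  |U|=1: {7}:1
  |U|=2: {4,7}:1  {6,7}:1
  |U|=3: {2,4,7}:1  {4,6,7}:2  {5,6,7}:1
  |U|=4: {0,2,4,7}:1  {2,4,6,7}:3  {3,5,6,7}:1  {4,5,6,7}:3
  |U|=5: {0,2,4,6,7}:4  {2,4,5,6,7}:6  {3,4,5,6,7}:4
  |U|=6: {0,2,4,5,6,7}:10  {2,3,4,5,6,7}:10
  start at 0(a): 10
  start at 1(z): 20
sum over floor = 30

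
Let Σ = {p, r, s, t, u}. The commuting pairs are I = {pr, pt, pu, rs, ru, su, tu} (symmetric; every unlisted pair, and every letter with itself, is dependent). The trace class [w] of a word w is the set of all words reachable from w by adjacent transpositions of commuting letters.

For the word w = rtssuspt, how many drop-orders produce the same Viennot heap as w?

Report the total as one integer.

piece 0:r — minimal
piece 1:t rests on {0:r}
piece 2:s rests on {1:t}
piece 3:s rests on {2:s}
piece 4:u — minimal
piece 5:s rests on {3:s}
piece 6:p rests on {5:s}
piece 7:t rests on {5:s}
minimal pieces: {0:r, 4:u}
ways to finish when only these pieces remain (= sum over removing one remaining piece with nothing left below it):
  1 left: {4}→1  {6}→1  {7}→1
  2 left: {4,6}→2  {4,7}→2  {6,7}→2
  3 left: {4,6,7}→6  {5,6,7}→2
  4 left: {3,5,6,7}→2  {4,5,6,7}→8
  5 left: {2,3,5,6,7}→2  {3,4,5,6,7}→10
  6 left: {1,2,3,5,6,7}→2  {2,3,4,5,6,7}→12
  placing 0:r first → 14 extensions
  placing 4:u first → 2 extensions
total linear extensions = 16

16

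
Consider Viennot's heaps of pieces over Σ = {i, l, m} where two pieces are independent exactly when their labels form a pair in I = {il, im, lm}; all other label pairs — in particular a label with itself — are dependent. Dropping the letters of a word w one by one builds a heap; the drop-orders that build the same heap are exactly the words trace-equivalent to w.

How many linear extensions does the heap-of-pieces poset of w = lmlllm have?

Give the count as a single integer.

15

0(l) covers ∅
1(m) covers ∅
2(l) covers 0:l
3(l) covers 2:l
4(l) covers 3:l
5(m) covers 1:m
floor of heap: 0:l, 1:m
completions by unplaced set U, small U first (add the entries for U minus each lowest piece of U):
  |U|=1: {4}:1  {5}:1
  |U|=2: {1,5}:1  {3,4}:1  {4,5}:2
  |U|=3: {1,4,5}:3  {2,3,4}:1  {3,4,5}:3
  |U|=4: {0,2,3,4}:1  {1,3,4,5}:6  {2,3,4,5}:4
  start at 0(l): 10
  start at 1(m): 5
sum over floor = 15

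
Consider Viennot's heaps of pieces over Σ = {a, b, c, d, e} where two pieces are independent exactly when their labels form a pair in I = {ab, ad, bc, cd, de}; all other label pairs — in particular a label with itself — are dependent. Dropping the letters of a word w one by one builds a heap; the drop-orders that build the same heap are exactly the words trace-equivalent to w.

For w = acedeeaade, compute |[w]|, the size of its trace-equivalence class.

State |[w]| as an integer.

45

#0=a has no predecessor
#1=c depends on [0:a]
#2=e depends on [1:c]
#3=d has no predecessor
#4=e depends on [2:e]
#5=e depends on [4:e]
#6=a depends on [5:e]
#7=a depends on [6:a]
#8=d depends on [3:d]
#9=e depends on [7:a]
sources: [0:a, 3:d]
N(rest) = Σ N(rest − s) over sources s of rest; N(one piece) = 1:
  size 1 → [8]=1  [9]=1
  size 2 → [3,8]=1  [7,9]=1  [8,9]=2
  size 3 → [3,8,9]=3  [6,7,9]=1  [7,8,9]=3
  size 4 → [3,7,8,9]=6  [5,6,7,9]=1  [6,7,8,9]=4
  size 5 → [3,6,7,8,9]=10  [4,5,6,7,9]=1  [5,6,7,8,9]=5
  size 6 → [2,4,5,6,7,9]=1  [3,5,6,7,8,9]=15  [4,5,6,7,8,9]=6
  size 7 → [1,2,4,5,6,7,9]=1  [2,4,5,6,7,8,9]=7  [3,4,5,6,7,8,9]=21
  size 8 → [0,1,2,4,5,6,7,9]=1  [1,2,4,5,6,7,8,9]=8  [2,3,4,5,6,7,8,9]=28
  first=0(a) contributes 36
  first=3(d) contributes 9
|[w]| = 45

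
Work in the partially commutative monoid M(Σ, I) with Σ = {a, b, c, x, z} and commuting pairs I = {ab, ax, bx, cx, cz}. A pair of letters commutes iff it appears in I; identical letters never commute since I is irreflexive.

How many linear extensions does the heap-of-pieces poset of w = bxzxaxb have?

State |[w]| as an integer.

24

0(b) covers ∅
1(x) covers ∅
2(z) covers 0:b, 1:x
3(x) covers 2:z
4(a) covers 2:z
5(x) covers 3:x
6(b) covers 2:z
floor of heap: 0:b, 1:x
completions by unplaced set U, small U first (add the entries for U minus each lowest piece of U):
  |U|=1: {4}:1  {5}:1  {6}:1
  |U|=2: {3,5}:1  {4,5}:2  {4,6}:2  {5,6}:2
  |U|=3: {3,4,5}:3  {3,5,6}:3  {4,5,6}:6
  |U|=4: {3,4,5,6}:12
  |U|=5: {2,3,4,5,6}:12
  start at 0(b): 12
  start at 1(x): 12
sum over floor = 24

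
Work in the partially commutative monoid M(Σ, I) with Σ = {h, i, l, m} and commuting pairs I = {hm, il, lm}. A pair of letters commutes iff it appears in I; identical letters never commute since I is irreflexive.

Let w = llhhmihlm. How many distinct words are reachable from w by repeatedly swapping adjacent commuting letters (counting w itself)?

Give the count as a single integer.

15

drop 0:l onto floor
drop 1:l onto {0:l}
drop 2:h onto {1:l}
drop 3:h onto {2:h}
drop 4:m onto floor
drop 5:i onto {3:h, 4:m}
drop 6:h onto {5:i}
drop 7:l onto {6:h}
drop 8:m onto {5:i}
ground layer = {0:l, 4:m}
drop-orders for the pieces not yet dropped (sum over which currently-grounded one goes next):
  1 to go: {7} 1  {8} 1
  2 to go: {6,7} 1  {7,8} 2
  3 to go: {6,7,8} 3
  4 to go: {5,6,7,8} 3
  5 to go: {3,5,6,7,8} 3  {4,5,6,7,8} 3
  6 to go: {2,3,5,6,7,8} 3  {3,4,5,6,7,8} 6
  7 to go: {1,2,3,5,6,7,8} 3  {2,3,4,5,6,7,8} 9
  if 0:l drops first: 12 orders
  if 4:m drops first: 3 orders
heap linearizations: 15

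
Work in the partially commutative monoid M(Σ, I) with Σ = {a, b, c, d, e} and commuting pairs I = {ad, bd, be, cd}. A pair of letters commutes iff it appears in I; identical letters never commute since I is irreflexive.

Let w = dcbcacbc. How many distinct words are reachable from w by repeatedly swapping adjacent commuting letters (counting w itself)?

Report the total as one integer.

8

#0=d has no predecessor
#1=c has no predecessor
#2=b depends on [1:c]
#3=c depends on [2:b]
#4=a depends on [3:c]
#5=c depends on [4:a]
#6=b depends on [5:c]
#7=c depends on [6:b]
sources: [0:d, 1:c]
N(rest) = Σ N(rest − s) over sources s of rest; N(one piece) = 1:
  size 1 → [0]=1  [7]=1
  size 2 → [0,7]=2  [6,7]=1
  size 3 → [0,6,7]=3  [5,6,7]=1
  size 4 → [0,5,6,7]=4  [4,5,6,7]=1
  size 5 → [0,4,5,6,7]=5  [3,4,5,6,7]=1
  size 6 → [0,3,4,5,6,7]=6  [2,3,4,5,6,7]=1
  first=0(d) contributes 1
  first=1(c) contributes 7
|[w]| = 8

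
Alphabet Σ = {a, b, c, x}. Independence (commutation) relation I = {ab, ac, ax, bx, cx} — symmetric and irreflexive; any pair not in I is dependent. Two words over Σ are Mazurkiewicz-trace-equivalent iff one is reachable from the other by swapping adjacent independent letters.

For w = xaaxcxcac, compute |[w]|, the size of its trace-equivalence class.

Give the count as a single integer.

1680

drop 0:x onto floor
drop 1:a onto floor
drop 2:a onto {1:a}
drop 3:x onto {0:x}
drop 4:c onto floor
drop 5:x onto {3:x}
drop 6:c onto {4:c}
drop 7:a onto {2:a}
drop 8:c onto {6:c}
ground layer = {0:x, 1:a, 4:c}
drop-orders for the pieces not yet dropped (sum over which currently-grounded one goes next):
  1 to go: {5} 1  {7} 1  {8} 1
  2 to go: {2,7} 1  {3,5} 1  {5,7} 2  {5,8} 2  {6,8} 1  {7,8} 2
  3 to go: {0,3,5} 1  {1,2,7} 1  {2,5,7} 3  {2,7,8} 3  {3,5,7} 3  {3,5,8} 3  {4,6,8} 1  {5,6,8} 3  {5,7,8} 6  {6,7,8} 3
  4 to go: {0,3,5,7} 4  {0,3,5,8} 4  {1,2,5,7} 4  {1,2,7,8} 4  {2,3,5,7} 6  {2,5,7,8} 12  {2,6,7,8} 6  {3,5,6,8} 6  {3,5,7,8} 12  {4,5,6,8} 4  {4,6,7,8} 4  {5,6,7,8} 12
  5 to go: {0,2,3,5,7} 10  {0,3,5,6,8} 10  {0,3,5,7,8} 20  {1,2,3,5,7} 10  {1,2,5,7,8} 20  {1,2,6,7,8} 10  {2,3,5,7,8} 30  {2,4,6,7,8} 10  {2,5,6,7,8} 30  {3,4,5,6,8} 10  {3,5,6,7,8} 30  {4,5,6,7,8} 20
  6 to go: {0,1,2,3,5,7} 20  {0,2,3,5,7,8} 60  {0,3,4,5,6,8} 20  {0,3,5,6,7,8} 60  {1,2,3,5,7,8} 60  {1,2,4,6,7,8} 20  {1,2,5,6,7,8} 60  {2,3,5,6,7,8} 90  {2,4,5,6,7,8} 60  {3,4,5,6,7,8} 60
  7 to go: {0,1,2,3,5,7,8} 140  {0,2,3,5,6,7,8} 210  {0,3,4,5,6,7,8} 140  {1,2,3,5,6,7,8} 210  {1,2,4,5,6,7,8} 140  {2,3,4,5,6,7,8} 210
  if 0:x drops first: 560 orders
  if 1:a drops first: 560 orders
  if 4:c drops first: 560 orders
heap linearizations: 1680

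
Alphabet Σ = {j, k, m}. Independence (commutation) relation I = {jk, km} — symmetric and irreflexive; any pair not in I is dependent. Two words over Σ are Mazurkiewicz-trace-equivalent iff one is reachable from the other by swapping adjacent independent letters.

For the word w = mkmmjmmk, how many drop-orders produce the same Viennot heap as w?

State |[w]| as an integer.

28

piece 0:m — minimal
piece 1:k — minimal
piece 2:m rests on {0:m}
piece 3:m rests on {2:m}
piece 4:j rests on {3:m}
piece 5:m rests on {4:j}
piece 6:m rests on {5:m}
piece 7:k rests on {1:k}
minimal pieces: {0:m, 1:k}
ways to finish when only these pieces remain (= sum over removing one remaining piece with nothing left below it):
  1 left: {6}→1  {7}→1
  2 left: {1,7}→1  {5,6}→1  {6,7}→2
  3 left: {1,6,7}→3  {4,5,6}→1  {5,6,7}→3
  4 left: {1,5,6,7}→6  {3,4,5,6}→1  {4,5,6,7}→4
  5 left: {1,4,5,6,7}→10  {2,3,4,5,6}→1  {3,4,5,6,7}→5
  6 left: {0,2,3,4,5,6}→1  {1,3,4,5,6,7}→15  {2,3,4,5,6,7}→6
  placing 0:m first → 21 extensions
  placing 1:k first → 7 extensions
total linear extensions = 28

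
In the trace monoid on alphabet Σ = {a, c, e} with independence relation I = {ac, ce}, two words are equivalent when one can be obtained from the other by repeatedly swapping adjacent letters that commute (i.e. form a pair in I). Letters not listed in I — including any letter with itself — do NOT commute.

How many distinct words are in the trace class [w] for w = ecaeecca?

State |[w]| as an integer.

56

drop 0:e onto floor
drop 1:c onto floor
drop 2:a onto {0:e}
drop 3:e onto {2:a}
drop 4:e onto {3:e}
drop 5:c onto {1:c}
drop 6:c onto {5:c}
drop 7:a onto {4:e}
ground layer = {0:e, 1:c}
drop-orders for the pieces not yet dropped (sum over which currently-grounded one goes next):
  1 to go: {6} 1  {7} 1
  2 to go: {4,7} 1  {5,6} 1  {6,7} 2
  3 to go: {1,5,6} 1  {3,4,7} 1  {4,6,7} 3  {5,6,7} 3
  4 to go: {1,5,6,7} 4  {2,3,4,7} 1  {3,4,6,7} 4  {4,5,6,7} 6
  5 to go: {0,2,3,4,7} 1  {1,4,5,6,7} 10  {2,3,4,6,7} 5  {3,4,5,6,7} 10
  6 to go: {0,2,3,4,6,7} 6  {1,3,4,5,6,7} 20  {2,3,4,5,6,7} 15
  if 0:e drops first: 35 orders
  if 1:c drops first: 21 orders
heap linearizations: 56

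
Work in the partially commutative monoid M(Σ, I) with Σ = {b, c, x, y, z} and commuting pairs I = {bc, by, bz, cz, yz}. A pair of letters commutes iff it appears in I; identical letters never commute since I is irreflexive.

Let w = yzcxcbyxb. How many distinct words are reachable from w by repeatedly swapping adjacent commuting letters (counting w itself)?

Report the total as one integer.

#0=y has no predecessor
#1=z has no predecessor
#2=c depends on [0:y]
#3=x depends on [1:z, 2:c]
#4=c depends on [3:x]
#5=b depends on [3:x]
#6=y depends on [4:c]
#7=x depends on [5:b, 6:y]
#8=b depends on [7:x]
sources: [0:y, 1:z]
N(rest) = Σ N(rest − s) over sources s of rest; N(one piece) = 1:
  size 1 → [8]=1
  size 2 → [7,8]=1
  size 3 → [5,7,8]=1  [6,7,8]=1
  size 4 → [4,6,7,8]=1  [5,6,7,8]=2
  size 5 → [4,5,6,7,8]=3
  size 6 → [3,4,5,6,7,8]=3
  size 7 → [1,3,4,5,6,7,8]=3  [2,3,4,5,6,7,8]=3
  first=0(y) contributes 6
  first=1(z) contributes 3
|[w]| = 9

9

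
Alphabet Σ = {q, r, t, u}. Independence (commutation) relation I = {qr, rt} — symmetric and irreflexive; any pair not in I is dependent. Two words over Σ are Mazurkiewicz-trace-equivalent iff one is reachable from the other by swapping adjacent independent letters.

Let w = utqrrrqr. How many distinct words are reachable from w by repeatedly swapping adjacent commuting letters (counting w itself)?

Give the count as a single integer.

piece 0:u — minimal
piece 1:t rests on {0:u}
piece 2:q rests on {1:t}
piece 3:r rests on {0:u}
piece 4:r rests on {3:r}
piece 5:r rests on {4:r}
piece 6:q rests on {2:q}
piece 7:r rests on {5:r}
minimal pieces: {0:u}
ways to finish when only these pieces remain (= sum over removing one remaining piece with nothing left below it):
  1 left: {6}→1  {7}→1
  2 left: {2,6}→1  {5,7}→1  {6,7}→2
  3 left: {1,2,6}→1  {2,6,7}→3  {4,5,7}→1  {5,6,7}→3
  4 left: {1,2,6,7}→4  {2,5,6,7}→6  {3,4,5,7}→1  {4,5,6,7}→4
  5 left: {1,2,5,6,7}→10  {2,4,5,6,7}→10  {3,4,5,6,7}→5
  6 left: {1,2,4,5,6,7}→20  {2,3,4,5,6,7}→15
  placing 0:u first → 35 extensions

35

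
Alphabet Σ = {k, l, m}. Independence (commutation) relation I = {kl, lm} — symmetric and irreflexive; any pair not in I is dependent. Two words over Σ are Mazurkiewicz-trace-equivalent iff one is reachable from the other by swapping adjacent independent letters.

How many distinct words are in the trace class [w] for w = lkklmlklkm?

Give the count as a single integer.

210

#0=l has no predecessor
#1=k has no predecessor
#2=k depends on [1:k]
#3=l depends on [0:l]
#4=m depends on [2:k]
#5=l depends on [3:l]
#6=k depends on [4:m]
#7=l depends on [5:l]
#8=k depends on [6:k]
#9=m depends on [8:k]
sources: [0:l, 1:k]
N(rest) = Σ N(rest − s) over sources s of rest; N(one piece) = 1:
  size 1 → [7]=1  [9]=1
  size 2 → [5,7]=1  [7,9]=2  [8,9]=1
  size 3 → [3,5,7]=1  [5,7,9]=3  [6,8,9]=1  [7,8,9]=3
  size 4 → [0,3,5,7]=1  [3,5,7,9]=4  [4,6,8,9]=1  [5,7,8,9]=6  [6,7,8,9]=4
  size 5 → [0,3,5,7,9]=5  [2,4,6,8,9]=1  [3,5,7,8,9]=10  [4,6,7,8,9]=5  [5,6,7,8,9]=10
  size 6 → [0,3,5,7,8,9]=15  [1,2,4,6,8,9]=1  [2,4,6,7,8,9]=6  [3,5,6,7,8,9]=20  [4,5,6,7,8,9]=15
  size 7 → [0,3,5,6,7,8,9]=35  [1,2,4,6,7,8,9]=7  [2,4,5,6,7,8,9]=21  [3,4,5,6,7,8,9]=35
  size 8 → [0,3,4,5,6,7,8,9]=70  [1,2,4,5,6,7,8,9]=28  [2,3,4,5,6,7,8,9]=56
  first=0(l) contributes 84
  first=1(k) contributes 126
|[w]| = 210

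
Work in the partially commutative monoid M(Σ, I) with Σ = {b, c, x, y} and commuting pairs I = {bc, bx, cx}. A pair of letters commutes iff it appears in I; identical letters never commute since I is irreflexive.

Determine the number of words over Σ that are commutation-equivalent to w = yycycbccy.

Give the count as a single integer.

4

drop 0:y onto floor
drop 1:y onto {0:y}
drop 2:c onto {1:y}
drop 3:y onto {2:c}
drop 4:c onto {3:y}
drop 5:b onto {3:y}
drop 6:c onto {4:c}
drop 7:c onto {6:c}
drop 8:y onto {5:b, 7:c}
ground layer = {0:y}
drop-orders for the pieces not yet dropped (sum over which currently-grounded one goes next):
  1 to go: {8} 1
  2 to go: {5,8} 1  {7,8} 1
  3 to go: {5,7,8} 2  {6,7,8} 1
  4 to go: {4,6,7,8} 1  {5,6,7,8} 3
  5 to go: {4,5,6,7,8} 4
  6 to go: {3,4,5,6,7,8} 4
  7 to go: {2,3,4,5,6,7,8} 4
  if 0:y drops first: 4 orders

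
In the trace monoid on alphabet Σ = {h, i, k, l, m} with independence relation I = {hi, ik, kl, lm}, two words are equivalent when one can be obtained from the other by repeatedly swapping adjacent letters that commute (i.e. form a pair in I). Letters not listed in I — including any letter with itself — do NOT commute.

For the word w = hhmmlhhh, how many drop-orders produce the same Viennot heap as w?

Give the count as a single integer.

piece 0:h — minimal
piece 1:h rests on {0:h}
piece 2:m rests on {1:h}
piece 3:m rests on {2:m}
piece 4:l rests on {1:h}
piece 5:h rests on {3:m, 4:l}
piece 6:h rests on {5:h}
piece 7:h rests on {6:h}
minimal pieces: {0:h}
ways to finish when only these pieces remain (= sum over removing one remaining piece with nothing left below it):
  1 left: {7}→1
  2 left: {6,7}→1
  3 left: {5,6,7}→1
  4 left: {3,5,6,7}→1  {4,5,6,7}→1
  5 left: {2,3,5,6,7}→1  {3,4,5,6,7}→2
  6 left: {2,3,4,5,6,7}→3
  placing 0:h first → 3 extensions

3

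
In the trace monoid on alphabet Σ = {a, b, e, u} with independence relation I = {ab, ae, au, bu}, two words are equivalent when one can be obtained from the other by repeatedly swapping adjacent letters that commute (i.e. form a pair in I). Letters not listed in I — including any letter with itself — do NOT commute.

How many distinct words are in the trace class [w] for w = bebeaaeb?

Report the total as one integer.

28

drop 0:b onto floor
drop 1:e onto {0:b}
drop 2:b onto {1:e}
drop 3:e onto {2:b}
drop 4:a onto floor
drop 5:a onto {4:a}
drop 6:e onto {3:e}
drop 7:b onto {6:e}
ground layer = {0:b, 4:a}
drop-orders for the pieces not yet dropped (sum over which currently-grounded one goes next):
  1 to go: {5} 1  {7} 1
  2 to go: {4,5} 1  {5,7} 2  {6,7} 1
  3 to go: {3,6,7} 1  {4,5,7} 3  {5,6,7} 3
  4 to go: {2,3,6,7} 1  {3,5,6,7} 4  {4,5,6,7} 6
  5 to go: {1,2,3,6,7} 1  {2,3,5,6,7} 5  {3,4,5,6,7} 10
  6 to go: {0,1,2,3,6,7} 1  {1,2,3,5,6,7} 6  {2,3,4,5,6,7} 15
  if 0:b drops first: 21 orders
  if 4:a drops first: 7 orders
heap linearizations: 28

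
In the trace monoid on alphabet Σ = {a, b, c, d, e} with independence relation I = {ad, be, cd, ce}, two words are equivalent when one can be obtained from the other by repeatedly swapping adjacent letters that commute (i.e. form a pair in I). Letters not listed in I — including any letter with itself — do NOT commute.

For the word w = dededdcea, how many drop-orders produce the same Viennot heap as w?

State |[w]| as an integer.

8

#0=d has no predecessor
#1=e depends on [0:d]
#2=d depends on [1:e]
#3=e depends on [2:d]
#4=d depends on [3:e]
#5=d depends on [4:d]
#6=c has no predecessor
#7=e depends on [5:d]
#8=a depends on [6:c, 7:e]
sources: [0:d, 6:c]
N(rest) = Σ N(rest − s) over sources s of rest; N(one piece) = 1:
  size 1 → [8]=1
  size 2 → [6,8]=1  [7,8]=1
  size 3 → [5,7,8]=1  [6,7,8]=2
  size 4 → [4,5,7,8]=1  [5,6,7,8]=3
  size 5 → [3,4,5,7,8]=1  [4,5,6,7,8]=4
  size 6 → [2,3,4,5,7,8]=1  [3,4,5,6,7,8]=5
  size 7 → [1,2,3,4,5,7,8]=1  [2,3,4,5,6,7,8]=6
  first=0(d) contributes 7
  first=6(c) contributes 1
|[w]| = 8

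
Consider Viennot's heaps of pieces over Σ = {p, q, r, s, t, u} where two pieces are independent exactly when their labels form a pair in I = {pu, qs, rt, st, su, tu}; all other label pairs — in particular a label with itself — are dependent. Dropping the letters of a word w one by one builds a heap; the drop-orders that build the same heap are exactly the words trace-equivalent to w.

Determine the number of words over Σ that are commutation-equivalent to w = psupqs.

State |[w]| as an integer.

drop 0:p onto floor
drop 1:s onto {0:p}
drop 2:u onto floor
drop 3:p onto {1:s}
drop 4:q onto {2:u, 3:p}
drop 5:s onto {3:p}
ground layer = {0:p, 2:u}
drop-orders for the pieces not yet dropped (sum over which currently-grounded one goes next):
  1 to go: {4} 1  {5} 1
  2 to go: {2,4} 1  {4,5} 2
  3 to go: {2,4,5} 3  {3,4,5} 2
  4 to go: {1,3,4,5} 2  {2,3,4,5} 5
  if 0:p drops first: 7 orders
  if 2:u drops first: 2 orders
heap linearizations: 9

9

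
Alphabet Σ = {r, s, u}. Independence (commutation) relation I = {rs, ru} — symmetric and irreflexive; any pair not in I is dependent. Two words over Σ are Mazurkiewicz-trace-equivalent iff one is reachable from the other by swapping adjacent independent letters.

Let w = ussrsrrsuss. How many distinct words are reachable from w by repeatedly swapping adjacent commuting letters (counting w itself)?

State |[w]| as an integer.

165

0(u) covers ∅
1(s) covers 0:u
2(s) covers 1:s
3(r) covers ∅
4(s) covers 2:s
5(r) covers 3:r
6(r) covers 5:r
7(s) covers 4:s
8(u) covers 7:s
9(s) covers 8:u
10(s) covers 9:s
floor of heap: 0:u, 3:r
completions by unplaced set U, small U first (add the entries for U minus each lowest piece of U):
  |U|=1: {6}:1  {10}:1
  |U|=2: {5,6}:1  {6,10}:2  {9,10}:1
  |U|=3: {3,5,6}:1  {5,6,10}:3  {6,9,10}:3  {8,9,10}:1
  |U|=4: {3,5,6,10}:4  {5,6,9,10}:6  {6,8,9,10}:4  {7,8,9,10}:1
  |U|=5: {3,5,6,9,10}:10  {4,7,8,9,10}:1  {5,6,8,9,10}:10  {6,7,8,9,10}:5
  |U|=6: {2,4,7,8,9,10}:1  {3,5,6,8,9,10}:20  {4,6,7,8,9,10}:6  {5,6,7,8,9,10}:15
  |U|=7: {1,2,4,7,8,9,10}:1  {2,4,6,7,8,9,10}:7  {3,5,6,7,8,9,10}:35  {4,5,6,7,8,9,10}:21
  |U|=8: {0,1,2,4,7,8,9,10}:1  {1,2,4,6,7,8,9,10}:8  {2,4,5,6,7,8,9,10}:28  {3,4,5,6,7,8,9,10}:56
  |U|=9: {0,1,2,4,6,7,8,9,10}:9  {1,2,4,5,6,7,8,9,10}:36  {2,3,4,5,6,7,8,9,10}:84
  start at 0(u): 120
  start at 3(r): 45
sum over floor = 165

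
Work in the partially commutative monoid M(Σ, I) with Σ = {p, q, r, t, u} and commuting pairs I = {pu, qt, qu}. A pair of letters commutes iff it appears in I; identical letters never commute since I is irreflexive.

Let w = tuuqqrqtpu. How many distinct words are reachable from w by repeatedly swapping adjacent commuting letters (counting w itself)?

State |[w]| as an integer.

0(t) covers ∅
1(u) covers 0:t
2(u) covers 1:u
3(q) covers ∅
4(q) covers 3:q
5(r) covers 2:u, 4:q
6(q) covers 5:r
7(t) covers 5:r
8(p) covers 6:q, 7:t
9(u) covers 7:t
floor of heap: 0:t, 3:q
completions by unplaced set U, small U first (add the entries for U minus each lowest piece of U):
  |U|=1: {8}:1  {9}:1
  |U|=2: {6,8}:1  {8,9}:2
  |U|=3: {6,8,9}:3  {7,8,9}:2
  |U|=4: {6,7,8,9}:5
  |U|=5: {5,6,7,8,9}:5
  |U|=6: {2,5,6,7,8,9}:5  {4,5,6,7,8,9}:5
  |U|=7: {1,2,5,6,7,8,9}:5  {2,4,5,6,7,8,9}:10  {3,4,5,6,7,8,9}:5
  |U|=8: {0,1,2,5,6,7,8,9}:5  {1,2,4,5,6,7,8,9}:15  {2,3,4,5,6,7,8,9}:15
  start at 0(t): 30
  start at 3(q): 20
sum over floor = 50

50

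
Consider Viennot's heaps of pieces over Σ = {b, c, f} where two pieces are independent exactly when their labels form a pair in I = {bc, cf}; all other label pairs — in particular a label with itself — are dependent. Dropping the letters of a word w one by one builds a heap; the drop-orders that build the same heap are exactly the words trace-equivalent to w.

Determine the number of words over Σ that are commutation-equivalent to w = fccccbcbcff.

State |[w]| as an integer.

462

#0=f has no predecessor
#1=c has no predecessor
#2=c depends on [1:c]
#3=c depends on [2:c]
#4=c depends on [3:c]
#5=b depends on [0:f]
#6=c depends on [4:c]
#7=b depends on [5:b]
#8=c depends on [6:c]
#9=f depends on [7:b]
#10=f depends on [9:f]
sources: [0:f, 1:c]
N(rest) = Σ N(rest − s) over sources s of rest; N(one piece) = 1:
  size 1 → [8]=1  [10]=1
  size 2 → [6,8]=1  [8,10]=2  [9,10]=1
  size 3 → [4,6,8]=1  [6,8,10]=3  [7,9,10]=1  [8,9,10]=3
  size 4 → [3,4,6,8]=1  [4,6,8,10]=4  [5,7,9,10]=1  [6,8,9,10]=6  [7,8,9,10]=4
  size 5 → [0,5,7,9,10]=1  [2,3,4,6,8]=1  [3,4,6,8,10]=5  [4,6,8,9,10]=10  [5,7,8,9,10]=5  [6,7,8,9,10]=10
  size 6 → [0,5,7,8,9,10]=6  [1,2,3,4,6,8]=1  [2,3,4,6,8,10]=6  [3,4,6,8,9,10]=15  [4,6,7,8,9,10]=20  [5,6,7,8,9,10]=15
  size 7 → [0,5,6,7,8,9,10]=21  [1,2,3,4,6,8,10]=7  [2,3,4,6,8,9,10]=21  [3,4,6,7,8,9,10]=35  [4,5,6,7,8,9,10]=35
  size 8 → [0,4,5,6,7,8,9,10]=56  [1,2,3,4,6,8,9,10]=28  [2,3,4,6,7,8,9,10]=56  [3,4,5,6,7,8,9,10]=70
  size 9 → [0,3,4,5,6,7,8,9,10]=126  [1,2,3,4,6,7,8,9,10]=84  [2,3,4,5,6,7,8,9,10]=126
  first=0(f) contributes 210
  first=1(c) contributes 252
|[w]| = 462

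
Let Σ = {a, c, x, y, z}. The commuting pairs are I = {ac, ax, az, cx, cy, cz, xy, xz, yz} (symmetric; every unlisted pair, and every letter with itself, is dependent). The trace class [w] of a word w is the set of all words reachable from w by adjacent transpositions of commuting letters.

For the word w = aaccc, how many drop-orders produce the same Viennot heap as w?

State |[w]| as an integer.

10

0(a) covers ∅
1(a) covers 0:a
2(c) covers ∅
3(c) covers 2:c
4(c) covers 3:c
floor of heap: 0:a, 2:c
completions by unplaced set U, small U first (add the entries for U minus each lowest piece of U):
  |U|=1: {1}:1  {4}:1
  |U|=2: {0,1}:1  {1,4}:2  {3,4}:1
  |U|=3: {0,1,4}:3  {1,3,4}:3  {2,3,4}:1
  start at 0(a): 4
  start at 2(c): 6
sum over floor = 10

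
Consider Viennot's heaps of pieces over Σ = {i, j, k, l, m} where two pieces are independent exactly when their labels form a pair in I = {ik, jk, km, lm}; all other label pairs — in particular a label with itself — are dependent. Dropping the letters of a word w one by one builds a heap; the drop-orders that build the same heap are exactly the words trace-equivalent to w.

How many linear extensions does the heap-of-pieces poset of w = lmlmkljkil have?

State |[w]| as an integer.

51

piece 0:l — minimal
piece 1:m — minimal
piece 2:l rests on {0:l}
piece 3:m rests on {1:m}
piece 4:k rests on {2:l}
piece 5:l rests on {4:k}
piece 6:j rests on {3:m, 5:l}
piece 7:k rests on {5:l}
piece 8:i rests on {6:j}
piece 9:l rests on {7:k, 8:i}
minimal pieces: {0:l, 1:m}
ways to finish when only these pieces remain (= sum over removing one remaining piece with nothing left below it):
  1 left: {9}→1
  2 left: {7,9}→1  {8,9}→1
  3 left: {6,8,9}→1  {7,8,9}→2
  4 left: {3,6,8,9}→1  {6,7,8,9}→3
  5 left: {1,3,6,8,9}→1  {3,6,7,8,9}→4  {5,6,7,8,9}→3
  6 left: {1,3,6,7,8,9}→5  {3,5,6,7,8,9}→7  {4,5,6,7,8,9}→3
  7 left: {1,3,5,6,7,8,9}→12  {2,4,5,6,7,8,9}→3  {3,4,5,6,7,8,9}→10
  8 left: {0,2,4,5,6,7,8,9}→3  {1,3,4,5,6,7,8,9}→22  {2,3,4,5,6,7,8,9}→13
  placing 0:l first → 35 extensions
  placing 1:m first → 16 extensions
total linear extensions = 51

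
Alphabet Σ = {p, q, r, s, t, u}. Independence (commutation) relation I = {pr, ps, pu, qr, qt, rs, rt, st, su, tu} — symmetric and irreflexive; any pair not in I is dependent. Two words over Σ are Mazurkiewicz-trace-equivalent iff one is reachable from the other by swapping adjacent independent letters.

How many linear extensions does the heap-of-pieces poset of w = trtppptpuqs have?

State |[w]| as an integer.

36

drop 0:t onto floor
drop 1:r onto floor
drop 2:t onto {0:t}
drop 3:p onto {2:t}
drop 4:p onto {3:p}
drop 5:p onto {4:p}
drop 6:t onto {5:p}
drop 7:p onto {6:t}
drop 8:u onto {1:r}
drop 9:q onto {7:p, 8:u}
drop 10:s onto {9:q}
ground layer = {0:t, 1:r}
drop-orders for the pieces not yet dropped (sum over which currently-grounded one goes next):
  1 to go: {10} 1
  2 to go: {9,10} 1
  3 to go: {7,9,10} 1  {8,9,10} 1
  4 to go: {1,8,9,10} 1  {6,7,9,10} 1  {7,8,9,10} 2
  5 to go: {1,7,8,9,10} 3  {5,6,7,9,10} 1  {6,7,8,9,10} 3
  6 to go: {1,6,7,8,9,10} 6  {4,5,6,7,9,10} 1  {5,6,7,8,9,10} 4
  7 to go: {1,5,6,7,8,9,10} 10  {3,4,5,6,7,9,10} 1  {4,5,6,7,8,9,10} 5
  8 to go: {1,4,5,6,7,8,9,10} 15  {2,3,4,5,6,7,9,10} 1  {3,4,5,6,7,8,9,10} 6
  9 to go: {0,2,3,4,5,6,7,9,10} 1  {1,3,4,5,6,7,8,9,10} 21  {2,3,4,5,6,7,8,9,10} 7
  if 0:t drops first: 28 orders
  if 1:r drops first: 8 orders
heap linearizations: 36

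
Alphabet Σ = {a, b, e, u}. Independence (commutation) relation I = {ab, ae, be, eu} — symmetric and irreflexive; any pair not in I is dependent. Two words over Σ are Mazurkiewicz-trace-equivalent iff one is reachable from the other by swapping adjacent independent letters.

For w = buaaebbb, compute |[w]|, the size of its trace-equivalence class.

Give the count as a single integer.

80

drop 0:b onto floor
drop 1:u onto {0:b}
drop 2:a onto {1:u}
drop 3:a onto {2:a}
drop 4:e onto floor
drop 5:b onto {1:u}
drop 6:b onto {5:b}
drop 7:b onto {6:b}
ground layer = {0:b, 4:e}
drop-orders for the pieces not yet dropped (sum over which currently-grounded one goes next):
  1 to go: {3} 1  {4} 1  {7} 1
  2 to go: {2,3} 1  {3,4} 2  {3,7} 2  {4,7} 2  {6,7} 1
  3 to go: {2,3,4} 3  {2,3,7} 3  {3,4,7} 6  {3,6,7} 3  {4,6,7} 3  {5,6,7} 1
  4 to go: {2,3,4,7} 12  {2,3,6,7} 6  {3,4,6,7} 12  {3,5,6,7} 4  {4,5,6,7} 4
  5 to go: {2,3,4,6,7} 30  {2,3,5,6,7} 10  {3,4,5,6,7} 20
  6 to go: {1,2,3,5,6,7} 10  {2,3,4,5,6,7} 60
  if 0:b drops first: 70 orders
  if 4:e drops first: 10 orders
heap linearizations: 80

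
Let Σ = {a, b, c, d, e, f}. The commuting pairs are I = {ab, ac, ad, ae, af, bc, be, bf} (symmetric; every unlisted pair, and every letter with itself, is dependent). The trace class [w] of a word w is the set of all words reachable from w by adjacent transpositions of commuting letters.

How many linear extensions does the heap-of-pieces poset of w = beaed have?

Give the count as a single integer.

15

piece 0:b — minimal
piece 1:e — minimal
piece 2:a — minimal
piece 3:e rests on {1:e}
piece 4:d rests on {0:b, 3:e}
minimal pieces: {0:b, 1:e, 2:a}
ways to finish when only these pieces remain (= sum over removing one remaining piece with nothing left below it):
  1 left: {2}→1  {4}→1
  2 left: {0,4}→1  {2,4}→2  {3,4}→1
  3 left: {0,2,4}→3  {0,3,4}→2  {1,3,4}→1  {2,3,4}→3
  placing 0:b first → 4 extensions
  placing 1:e first → 8 extensions
  placing 2:a first → 3 extensions
total linear extensions = 15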